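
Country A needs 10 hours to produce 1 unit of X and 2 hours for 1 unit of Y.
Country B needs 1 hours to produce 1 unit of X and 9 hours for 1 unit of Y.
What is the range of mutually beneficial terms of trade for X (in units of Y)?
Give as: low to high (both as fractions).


Opportunity cost of X for Country A = hours_X / hours_Y = 10/2 = 5 units of Y
Opportunity cost of X for Country B = hours_X / hours_Y = 1/9 = 1/9 units of Y
Terms of trade must be between the two opportunity costs.
Range: 1/9 to 5

1/9 to 5


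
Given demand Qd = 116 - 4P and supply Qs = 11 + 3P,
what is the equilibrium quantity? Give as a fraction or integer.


First find equilibrium price:
116 - 4P = 11 + 3P
P* = 105/7 = 15
Then substitute into demand:
Q* = 116 - 4 * 15 = 56

56


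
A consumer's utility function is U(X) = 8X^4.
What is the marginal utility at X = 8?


MU = dU/dX = 8*4*X^(4-1)
MU = 32*X^3
At X = 8:
MU = 32 * 8^3
MU = 32 * 512 = 16384

16384


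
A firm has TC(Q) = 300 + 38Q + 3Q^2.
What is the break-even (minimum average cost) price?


AC(Q) = 300/Q + 38 + 3Q
To minimize: dAC/dQ = -300/Q^2 + 3 = 0
Q^2 = 300/3 = 100
Q* = 10
Min AC = 300/10 + 38 + 3*10
Min AC = 30 + 38 + 30 = 98

98


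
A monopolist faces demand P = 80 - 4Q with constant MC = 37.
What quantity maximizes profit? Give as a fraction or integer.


TR = P*Q = (80 - 4Q)Q = 80Q - 4Q^2
MR = dTR/dQ = 80 - 8Q
Set MR = MC:
80 - 8Q = 37
43 = 8Q
Q* = 43/8 = 43/8

43/8


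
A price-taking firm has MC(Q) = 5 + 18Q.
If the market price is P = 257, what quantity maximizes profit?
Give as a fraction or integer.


In perfect competition, profit is maximized where P = MC.
257 = 5 + 18Q
252 = 18Q
Q* = 252/18 = 14

14


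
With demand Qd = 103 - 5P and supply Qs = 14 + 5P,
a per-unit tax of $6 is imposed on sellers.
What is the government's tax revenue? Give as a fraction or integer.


With tax on sellers, new supply: Qs' = 14 + 5(P - 6)
= 5P - 16
New equilibrium quantity:
Q_new = 87/2
Tax revenue = tax * Q_new = 6 * 87/2 = 261

261


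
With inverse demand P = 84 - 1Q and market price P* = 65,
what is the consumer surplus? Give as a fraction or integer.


Maximum willingness to pay (at Q=0): P_max = 84
Quantity demanded at P* = 65:
Q* = (84 - 65)/1 = 19
CS = (1/2) * Q* * (P_max - P*)
CS = (1/2) * 19 * (84 - 65)
CS = (1/2) * 19 * 19 = 361/2

361/2


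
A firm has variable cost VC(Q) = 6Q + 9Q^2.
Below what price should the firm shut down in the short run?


AVC(Q) = VC(Q)/Q = 6 + 9Q
AVC is increasing in Q, so minimum AVC is at Q -> 0+.
Min AVC = 6
The firm should shut down if P < 6.

6


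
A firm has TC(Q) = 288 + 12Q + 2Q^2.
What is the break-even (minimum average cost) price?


AC(Q) = 288/Q + 12 + 2Q
To minimize: dAC/dQ = -288/Q^2 + 2 = 0
Q^2 = 288/2 = 144
Q* = 12
Min AC = 288/12 + 12 + 2*12
Min AC = 24 + 12 + 24 = 60

60


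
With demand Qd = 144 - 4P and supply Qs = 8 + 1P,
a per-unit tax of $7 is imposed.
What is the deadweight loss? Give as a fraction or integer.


Pre-tax equilibrium quantity: Q* = 176/5
Post-tax equilibrium quantity: Q_tax = 148/5
Reduction in quantity: Q* - Q_tax = 28/5
DWL = (1/2) * tax * (Q* - Q_tax)
DWL = (1/2) * 7 * 28/5 = 98/5

98/5


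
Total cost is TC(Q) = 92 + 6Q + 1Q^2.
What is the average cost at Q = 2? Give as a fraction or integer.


TC(2) = 92 + 6*2 + 1*2^2
TC(2) = 92 + 12 + 4 = 108
AC = TC/Q = 108/2 = 54

54


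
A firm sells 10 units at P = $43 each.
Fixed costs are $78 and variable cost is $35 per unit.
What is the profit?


Total Revenue = P * Q = 43 * 10 = $430
Total Cost = FC + VC*Q = 78 + 35*10 = $428
Profit = TR - TC = 430 - 428 = $2

$2


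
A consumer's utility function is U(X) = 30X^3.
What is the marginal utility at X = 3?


MU = dU/dX = 30*3*X^(3-1)
MU = 90*X^2
At X = 3:
MU = 90 * 3^2
MU = 90 * 9 = 810

810


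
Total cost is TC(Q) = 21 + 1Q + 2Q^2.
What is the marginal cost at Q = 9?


MC = dTC/dQ = 1 + 2*2*Q
At Q = 9:
MC = 1 + 4*9
MC = 1 + 36 = 37

37


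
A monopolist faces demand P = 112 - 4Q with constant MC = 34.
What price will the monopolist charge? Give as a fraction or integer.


MR = 112 - 8Q
Set MR = MC: 112 - 8Q = 34
Q* = 39/4
Substitute into demand:
P* = 112 - 4*39/4 = 73

73


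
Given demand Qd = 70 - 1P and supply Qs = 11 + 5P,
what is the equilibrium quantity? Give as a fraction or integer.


First find equilibrium price:
70 - 1P = 11 + 5P
P* = 59/6 = 59/6
Then substitute into demand:
Q* = 70 - 1 * 59/6 = 361/6

361/6


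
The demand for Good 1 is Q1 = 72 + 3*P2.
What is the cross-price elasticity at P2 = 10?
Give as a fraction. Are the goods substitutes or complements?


dQ1/dP2 = 3
At P2 = 10: Q1 = 72 + 3*10 = 102
Exy = (dQ1/dP2)(P2/Q1) = 3 * 10 / 102 = 5/17
Since Exy > 0, the goods are substitutes.

5/17 (substitutes)


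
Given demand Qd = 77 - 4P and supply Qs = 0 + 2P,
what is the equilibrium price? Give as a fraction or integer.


At equilibrium, Qd = Qs.
77 - 4P = 0 + 2P
77 - 0 = 4P + 2P
77 = 6P
P* = 77/6 = 77/6

77/6


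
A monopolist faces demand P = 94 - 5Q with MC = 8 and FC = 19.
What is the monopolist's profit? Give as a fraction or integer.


MR = MC: 94 - 10Q = 8
Q* = 43/5
P* = 94 - 5*43/5 = 51
Profit = (P* - MC)*Q* - FC
= (51 - 8)*43/5 - 19
= 43*43/5 - 19
= 1849/5 - 19 = 1754/5

1754/5


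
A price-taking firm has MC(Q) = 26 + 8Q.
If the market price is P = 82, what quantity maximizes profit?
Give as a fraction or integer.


In perfect competition, profit is maximized where P = MC.
82 = 26 + 8Q
56 = 8Q
Q* = 56/8 = 7

7


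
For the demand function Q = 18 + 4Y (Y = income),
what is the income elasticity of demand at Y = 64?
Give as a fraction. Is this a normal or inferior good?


dQ/dY = 4
At Y = 64: Q = 18 + 4*64 = 274
Ey = (dQ/dY)(Y/Q) = 4 * 64 / 274 = 128/137
Since Ey > 0, this is a normal good.

128/137 (normal good)


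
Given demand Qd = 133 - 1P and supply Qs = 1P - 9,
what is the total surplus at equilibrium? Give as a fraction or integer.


Find equilibrium: 133 - 1P = 1P - 9
133 + 9 = 2P
P* = 142/2 = 71
Q* = 1*71 - 9 = 62
Inverse demand: P = 133 - Q/1, so P_max = 133
Inverse supply: P = 9 + Q/1, so P_min = 9
CS = (1/2) * 62 * (133 - 71) = 1922
PS = (1/2) * 62 * (71 - 9) = 1922
TS = CS + PS = 1922 + 1922 = 3844

3844


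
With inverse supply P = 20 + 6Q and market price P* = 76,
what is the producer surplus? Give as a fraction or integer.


Minimum supply price (at Q=0): P_min = 20
Quantity supplied at P* = 76:
Q* = (76 - 20)/6 = 28/3
PS = (1/2) * Q* * (P* - P_min)
PS = (1/2) * 28/3 * (76 - 20)
PS = (1/2) * 28/3 * 56 = 784/3

784/3


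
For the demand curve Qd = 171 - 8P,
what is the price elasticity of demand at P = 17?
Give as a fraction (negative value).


dQ/dP = -8
At P = 17: Q = 171 - 8*17 = 35
E = (dQ/dP)(P/Q) = (-8)(17/35) = -136/35

-136/35


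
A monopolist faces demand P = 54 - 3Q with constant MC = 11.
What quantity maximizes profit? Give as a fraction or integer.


TR = P*Q = (54 - 3Q)Q = 54Q - 3Q^2
MR = dTR/dQ = 54 - 6Q
Set MR = MC:
54 - 6Q = 11
43 = 6Q
Q* = 43/6 = 43/6

43/6


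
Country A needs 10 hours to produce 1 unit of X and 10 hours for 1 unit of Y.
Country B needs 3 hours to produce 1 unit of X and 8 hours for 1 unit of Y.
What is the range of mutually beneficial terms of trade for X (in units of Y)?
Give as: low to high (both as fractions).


Opportunity cost of X for Country A = hours_X / hours_Y = 10/10 = 1 units of Y
Opportunity cost of X for Country B = hours_X / hours_Y = 3/8 = 3/8 units of Y
Terms of trade must be between the two opportunity costs.
Range: 3/8 to 1

3/8 to 1


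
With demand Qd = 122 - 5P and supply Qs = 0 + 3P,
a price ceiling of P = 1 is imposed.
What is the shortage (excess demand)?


At P = 1:
Qd = 122 - 5*1 = 117
Qs = 0 + 3*1 = 3
Shortage = Qd - Qs = 117 - 3 = 114

114


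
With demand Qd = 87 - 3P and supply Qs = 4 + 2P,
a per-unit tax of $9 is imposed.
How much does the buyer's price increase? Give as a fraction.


With a per-unit tax, the buyer's price increase depends on relative slopes.
Supply slope: d = 2, Demand slope: b = 3
Buyer's price increase = d * tax / (b + d)
= 2 * 9 / (3 + 2)
= 18 / 5 = 18/5

18/5


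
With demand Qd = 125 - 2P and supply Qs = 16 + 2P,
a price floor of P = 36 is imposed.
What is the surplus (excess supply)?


At P = 36:
Qd = 125 - 2*36 = 53
Qs = 16 + 2*36 = 88
Surplus = Qs - Qd = 88 - 53 = 35

35


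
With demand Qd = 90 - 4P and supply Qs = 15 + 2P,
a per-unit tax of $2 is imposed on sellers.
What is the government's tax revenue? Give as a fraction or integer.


With tax on sellers, new supply: Qs' = 15 + 2(P - 2)
= 11 + 2P
New equilibrium quantity:
Q_new = 112/3
Tax revenue = tax * Q_new = 2 * 112/3 = 224/3

224/3


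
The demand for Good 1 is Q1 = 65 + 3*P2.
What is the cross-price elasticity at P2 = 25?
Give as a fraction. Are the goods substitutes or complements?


dQ1/dP2 = 3
At P2 = 25: Q1 = 65 + 3*25 = 140
Exy = (dQ1/dP2)(P2/Q1) = 3 * 25 / 140 = 15/28
Since Exy > 0, the goods are substitutes.

15/28 (substitutes)


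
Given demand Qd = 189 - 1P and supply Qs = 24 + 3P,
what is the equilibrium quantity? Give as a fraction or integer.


First find equilibrium price:
189 - 1P = 24 + 3P
P* = 165/4 = 165/4
Then substitute into demand:
Q* = 189 - 1 * 165/4 = 591/4

591/4


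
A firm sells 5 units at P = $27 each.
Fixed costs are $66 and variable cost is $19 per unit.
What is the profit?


Total Revenue = P * Q = 27 * 5 = $135
Total Cost = FC + VC*Q = 66 + 19*5 = $161
Profit = TR - TC = 135 - 161 = $-26

$-26


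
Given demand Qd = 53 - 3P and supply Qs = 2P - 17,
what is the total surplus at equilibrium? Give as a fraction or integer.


Find equilibrium: 53 - 3P = 2P - 17
53 + 17 = 5P
P* = 70/5 = 14
Q* = 2*14 - 17 = 11
Inverse demand: P = 53/3 - Q/3, so P_max = 53/3
Inverse supply: P = 17/2 + Q/2, so P_min = 17/2
CS = (1/2) * 11 * (53/3 - 14) = 121/6
PS = (1/2) * 11 * (14 - 17/2) = 121/4
TS = CS + PS = 121/6 + 121/4 = 605/12

605/12


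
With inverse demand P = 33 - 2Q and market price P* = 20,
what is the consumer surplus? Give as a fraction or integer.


Maximum willingness to pay (at Q=0): P_max = 33
Quantity demanded at P* = 20:
Q* = (33 - 20)/2 = 13/2
CS = (1/2) * Q* * (P_max - P*)
CS = (1/2) * 13/2 * (33 - 20)
CS = (1/2) * 13/2 * 13 = 169/4

169/4


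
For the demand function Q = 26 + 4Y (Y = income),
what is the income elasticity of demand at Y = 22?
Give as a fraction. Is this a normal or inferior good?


dQ/dY = 4
At Y = 22: Q = 26 + 4*22 = 114
Ey = (dQ/dY)(Y/Q) = 4 * 22 / 114 = 44/57
Since Ey > 0, this is a normal good.

44/57 (normal good)


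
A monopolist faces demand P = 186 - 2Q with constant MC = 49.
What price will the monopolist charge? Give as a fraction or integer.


MR = 186 - 4Q
Set MR = MC: 186 - 4Q = 49
Q* = 137/4
Substitute into demand:
P* = 186 - 2*137/4 = 235/2

235/2


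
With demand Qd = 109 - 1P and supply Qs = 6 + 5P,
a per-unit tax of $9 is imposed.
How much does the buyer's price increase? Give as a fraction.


With a per-unit tax, the buyer's price increase depends on relative slopes.
Supply slope: d = 5, Demand slope: b = 1
Buyer's price increase = d * tax / (b + d)
= 5 * 9 / (1 + 5)
= 45 / 6 = 15/2

15/2


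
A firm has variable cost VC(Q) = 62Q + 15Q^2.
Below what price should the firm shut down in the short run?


AVC(Q) = VC(Q)/Q = 62 + 15Q
AVC is increasing in Q, so minimum AVC is at Q -> 0+.
Min AVC = 62
The firm should shut down if P < 62.

62


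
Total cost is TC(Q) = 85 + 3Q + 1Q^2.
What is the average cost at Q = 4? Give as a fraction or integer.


TC(4) = 85 + 3*4 + 1*4^2
TC(4) = 85 + 12 + 16 = 113
AC = TC/Q = 113/4 = 113/4

113/4


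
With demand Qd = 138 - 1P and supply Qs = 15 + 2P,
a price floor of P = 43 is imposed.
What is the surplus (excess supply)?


At P = 43:
Qd = 138 - 1*43 = 95
Qs = 15 + 2*43 = 101
Surplus = Qs - Qd = 101 - 95 = 6

6


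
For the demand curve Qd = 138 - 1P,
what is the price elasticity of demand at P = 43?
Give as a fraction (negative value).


dQ/dP = -1
At P = 43: Q = 138 - 1*43 = 95
E = (dQ/dP)(P/Q) = (-1)(43/95) = -43/95

-43/95


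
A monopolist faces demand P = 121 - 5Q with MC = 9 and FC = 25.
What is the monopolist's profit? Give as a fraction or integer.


MR = MC: 121 - 10Q = 9
Q* = 56/5
P* = 121 - 5*56/5 = 65
Profit = (P* - MC)*Q* - FC
= (65 - 9)*56/5 - 25
= 56*56/5 - 25
= 3136/5 - 25 = 3011/5

3011/5


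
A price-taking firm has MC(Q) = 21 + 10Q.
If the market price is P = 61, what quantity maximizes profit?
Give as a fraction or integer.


In perfect competition, profit is maximized where P = MC.
61 = 21 + 10Q
40 = 10Q
Q* = 40/10 = 4

4


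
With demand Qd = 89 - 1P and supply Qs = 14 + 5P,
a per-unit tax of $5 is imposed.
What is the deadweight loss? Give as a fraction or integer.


Pre-tax equilibrium quantity: Q* = 153/2
Post-tax equilibrium quantity: Q_tax = 217/3
Reduction in quantity: Q* - Q_tax = 25/6
DWL = (1/2) * tax * (Q* - Q_tax)
DWL = (1/2) * 5 * 25/6 = 125/12

125/12


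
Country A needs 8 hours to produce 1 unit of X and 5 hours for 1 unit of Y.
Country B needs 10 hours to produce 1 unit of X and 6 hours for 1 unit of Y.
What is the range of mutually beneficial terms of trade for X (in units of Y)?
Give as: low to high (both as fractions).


Opportunity cost of X for Country A = hours_X / hours_Y = 8/5 = 8/5 units of Y
Opportunity cost of X for Country B = hours_X / hours_Y = 10/6 = 5/3 units of Y
Terms of trade must be between the two opportunity costs.
Range: 8/5 to 5/3

8/5 to 5/3


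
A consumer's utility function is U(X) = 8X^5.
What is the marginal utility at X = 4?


MU = dU/dX = 8*5*X^(5-1)
MU = 40*X^4
At X = 4:
MU = 40 * 4^4
MU = 40 * 256 = 10240

10240


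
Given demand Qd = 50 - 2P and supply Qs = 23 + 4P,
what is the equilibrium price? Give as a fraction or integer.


At equilibrium, Qd = Qs.
50 - 2P = 23 + 4P
50 - 23 = 2P + 4P
27 = 6P
P* = 27/6 = 9/2

9/2


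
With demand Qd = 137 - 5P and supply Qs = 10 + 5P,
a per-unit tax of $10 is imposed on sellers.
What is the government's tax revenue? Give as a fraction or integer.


With tax on sellers, new supply: Qs' = 10 + 5(P - 10)
= 5P - 40
New equilibrium quantity:
Q_new = 97/2
Tax revenue = tax * Q_new = 10 * 97/2 = 485

485


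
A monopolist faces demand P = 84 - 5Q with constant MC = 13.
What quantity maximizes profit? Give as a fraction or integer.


TR = P*Q = (84 - 5Q)Q = 84Q - 5Q^2
MR = dTR/dQ = 84 - 10Q
Set MR = MC:
84 - 10Q = 13
71 = 10Q
Q* = 71/10 = 71/10

71/10


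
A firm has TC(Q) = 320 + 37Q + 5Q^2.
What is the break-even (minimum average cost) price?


AC(Q) = 320/Q + 37 + 5Q
To minimize: dAC/dQ = -320/Q^2 + 5 = 0
Q^2 = 320/5 = 64
Q* = 8
Min AC = 320/8 + 37 + 5*8
Min AC = 40 + 37 + 40 = 117

117


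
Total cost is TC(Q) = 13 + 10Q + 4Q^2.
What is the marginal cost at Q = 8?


MC = dTC/dQ = 10 + 2*4*Q
At Q = 8:
MC = 10 + 8*8
MC = 10 + 64 = 74

74


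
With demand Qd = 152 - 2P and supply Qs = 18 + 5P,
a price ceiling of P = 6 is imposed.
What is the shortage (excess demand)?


At P = 6:
Qd = 152 - 2*6 = 140
Qs = 18 + 5*6 = 48
Shortage = Qd - Qs = 140 - 48 = 92

92


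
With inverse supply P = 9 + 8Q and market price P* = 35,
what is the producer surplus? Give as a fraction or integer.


Minimum supply price (at Q=0): P_min = 9
Quantity supplied at P* = 35:
Q* = (35 - 9)/8 = 13/4
PS = (1/2) * Q* * (P* - P_min)
PS = (1/2) * 13/4 * (35 - 9)
PS = (1/2) * 13/4 * 26 = 169/4

169/4


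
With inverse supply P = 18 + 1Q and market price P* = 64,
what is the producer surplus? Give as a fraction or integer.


Minimum supply price (at Q=0): P_min = 18
Quantity supplied at P* = 64:
Q* = (64 - 18)/1 = 46
PS = (1/2) * Q* * (P* - P_min)
PS = (1/2) * 46 * (64 - 18)
PS = (1/2) * 46 * 46 = 1058

1058


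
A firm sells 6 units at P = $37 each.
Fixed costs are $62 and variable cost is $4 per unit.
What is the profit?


Total Revenue = P * Q = 37 * 6 = $222
Total Cost = FC + VC*Q = 62 + 4*6 = $86
Profit = TR - TC = 222 - 86 = $136

$136


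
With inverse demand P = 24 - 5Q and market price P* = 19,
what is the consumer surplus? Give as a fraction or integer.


Maximum willingness to pay (at Q=0): P_max = 24
Quantity demanded at P* = 19:
Q* = (24 - 19)/5 = 1
CS = (1/2) * Q* * (P_max - P*)
CS = (1/2) * 1 * (24 - 19)
CS = (1/2) * 1 * 5 = 5/2

5/2


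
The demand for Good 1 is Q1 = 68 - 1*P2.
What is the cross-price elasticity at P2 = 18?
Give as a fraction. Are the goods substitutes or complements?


dQ1/dP2 = -1
At P2 = 18: Q1 = 68 - 1*18 = 50
Exy = (dQ1/dP2)(P2/Q1) = -1 * 18 / 50 = -9/25
Since Exy < 0, the goods are complements.

-9/25 (complements)


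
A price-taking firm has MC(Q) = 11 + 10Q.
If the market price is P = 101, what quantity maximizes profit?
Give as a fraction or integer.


In perfect competition, profit is maximized where P = MC.
101 = 11 + 10Q
90 = 10Q
Q* = 90/10 = 9

9


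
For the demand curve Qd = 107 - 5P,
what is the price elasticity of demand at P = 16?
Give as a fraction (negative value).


dQ/dP = -5
At P = 16: Q = 107 - 5*16 = 27
E = (dQ/dP)(P/Q) = (-5)(16/27) = -80/27

-80/27


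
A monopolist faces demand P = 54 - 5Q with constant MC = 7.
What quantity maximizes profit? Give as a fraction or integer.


TR = P*Q = (54 - 5Q)Q = 54Q - 5Q^2
MR = dTR/dQ = 54 - 10Q
Set MR = MC:
54 - 10Q = 7
47 = 10Q
Q* = 47/10 = 47/10

47/10


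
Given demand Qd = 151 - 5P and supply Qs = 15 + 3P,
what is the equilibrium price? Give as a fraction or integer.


At equilibrium, Qd = Qs.
151 - 5P = 15 + 3P
151 - 15 = 5P + 3P
136 = 8P
P* = 136/8 = 17

17


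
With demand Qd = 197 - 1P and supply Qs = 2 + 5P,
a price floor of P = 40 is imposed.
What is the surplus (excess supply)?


At P = 40:
Qd = 197 - 1*40 = 157
Qs = 2 + 5*40 = 202
Surplus = Qs - Qd = 202 - 157 = 45

45


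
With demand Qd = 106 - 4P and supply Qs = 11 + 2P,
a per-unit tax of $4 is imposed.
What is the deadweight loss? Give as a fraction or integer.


Pre-tax equilibrium quantity: Q* = 128/3
Post-tax equilibrium quantity: Q_tax = 112/3
Reduction in quantity: Q* - Q_tax = 16/3
DWL = (1/2) * tax * (Q* - Q_tax)
DWL = (1/2) * 4 * 16/3 = 32/3

32/3


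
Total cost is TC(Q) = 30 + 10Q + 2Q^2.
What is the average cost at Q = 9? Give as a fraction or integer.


TC(9) = 30 + 10*9 + 2*9^2
TC(9) = 30 + 90 + 162 = 282
AC = TC/Q = 282/9 = 94/3

94/3


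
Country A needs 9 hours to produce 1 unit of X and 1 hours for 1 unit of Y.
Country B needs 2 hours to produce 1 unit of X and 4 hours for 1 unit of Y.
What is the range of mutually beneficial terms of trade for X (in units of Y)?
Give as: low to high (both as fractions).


Opportunity cost of X for Country A = hours_X / hours_Y = 9/1 = 9 units of Y
Opportunity cost of X for Country B = hours_X / hours_Y = 2/4 = 1/2 units of Y
Terms of trade must be between the two opportunity costs.
Range: 1/2 to 9

1/2 to 9


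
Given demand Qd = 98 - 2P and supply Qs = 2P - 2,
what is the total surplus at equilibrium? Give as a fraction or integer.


Find equilibrium: 98 - 2P = 2P - 2
98 + 2 = 4P
P* = 100/4 = 25
Q* = 2*25 - 2 = 48
Inverse demand: P = 49 - Q/2, so P_max = 49
Inverse supply: P = 1 + Q/2, so P_min = 1
CS = (1/2) * 48 * (49 - 25) = 576
PS = (1/2) * 48 * (25 - 1) = 576
TS = CS + PS = 576 + 576 = 1152

1152


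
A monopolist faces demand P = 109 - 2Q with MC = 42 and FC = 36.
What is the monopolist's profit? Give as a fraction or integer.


MR = MC: 109 - 4Q = 42
Q* = 67/4
P* = 109 - 2*67/4 = 151/2
Profit = (P* - MC)*Q* - FC
= (151/2 - 42)*67/4 - 36
= 67/2*67/4 - 36
= 4489/8 - 36 = 4201/8

4201/8


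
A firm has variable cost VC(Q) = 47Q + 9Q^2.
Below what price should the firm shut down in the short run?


AVC(Q) = VC(Q)/Q = 47 + 9Q
AVC is increasing in Q, so minimum AVC is at Q -> 0+.
Min AVC = 47
The firm should shut down if P < 47.

47


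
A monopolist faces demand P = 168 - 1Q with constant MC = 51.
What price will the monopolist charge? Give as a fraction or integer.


MR = 168 - 2Q
Set MR = MC: 168 - 2Q = 51
Q* = 117/2
Substitute into demand:
P* = 168 - 1*117/2 = 219/2

219/2


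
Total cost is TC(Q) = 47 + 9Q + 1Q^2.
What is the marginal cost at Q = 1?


MC = dTC/dQ = 9 + 2*1*Q
At Q = 1:
MC = 9 + 2*1
MC = 9 + 2 = 11

11


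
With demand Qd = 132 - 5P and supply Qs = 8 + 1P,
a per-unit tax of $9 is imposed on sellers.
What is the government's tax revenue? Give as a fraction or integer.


With tax on sellers, new supply: Qs' = 8 + 1(P - 9)
= 1P - 1
New equilibrium quantity:
Q_new = 127/6
Tax revenue = tax * Q_new = 9 * 127/6 = 381/2

381/2


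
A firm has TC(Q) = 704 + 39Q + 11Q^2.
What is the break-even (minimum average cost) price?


AC(Q) = 704/Q + 39 + 11Q
To minimize: dAC/dQ = -704/Q^2 + 11 = 0
Q^2 = 704/11 = 64
Q* = 8
Min AC = 704/8 + 39 + 11*8
Min AC = 88 + 39 + 88 = 215

215


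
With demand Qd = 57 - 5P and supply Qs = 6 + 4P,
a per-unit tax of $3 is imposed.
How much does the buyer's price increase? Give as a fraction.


With a per-unit tax, the buyer's price increase depends on relative slopes.
Supply slope: d = 4, Demand slope: b = 5
Buyer's price increase = d * tax / (b + d)
= 4 * 3 / (5 + 4)
= 12 / 9 = 4/3

4/3


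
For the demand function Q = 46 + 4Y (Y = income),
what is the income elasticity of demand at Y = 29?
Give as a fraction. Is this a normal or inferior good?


dQ/dY = 4
At Y = 29: Q = 46 + 4*29 = 162
Ey = (dQ/dY)(Y/Q) = 4 * 29 / 162 = 58/81
Since Ey > 0, this is a normal good.

58/81 (normal good)


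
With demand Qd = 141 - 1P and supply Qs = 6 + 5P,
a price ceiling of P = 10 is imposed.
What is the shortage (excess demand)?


At P = 10:
Qd = 141 - 1*10 = 131
Qs = 6 + 5*10 = 56
Shortage = Qd - Qs = 131 - 56 = 75

75


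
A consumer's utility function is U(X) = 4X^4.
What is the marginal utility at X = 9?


MU = dU/dX = 4*4*X^(4-1)
MU = 16*X^3
At X = 9:
MU = 16 * 9^3
MU = 16 * 729 = 11664

11664


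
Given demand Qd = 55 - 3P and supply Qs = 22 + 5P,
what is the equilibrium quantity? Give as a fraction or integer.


First find equilibrium price:
55 - 3P = 22 + 5P
P* = 33/8 = 33/8
Then substitute into demand:
Q* = 55 - 3 * 33/8 = 341/8

341/8


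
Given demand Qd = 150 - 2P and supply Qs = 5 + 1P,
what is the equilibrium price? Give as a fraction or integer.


At equilibrium, Qd = Qs.
150 - 2P = 5 + 1P
150 - 5 = 2P + 1P
145 = 3P
P* = 145/3 = 145/3

145/3


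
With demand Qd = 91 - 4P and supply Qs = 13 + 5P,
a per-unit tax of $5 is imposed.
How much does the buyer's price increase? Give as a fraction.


With a per-unit tax, the buyer's price increase depends on relative slopes.
Supply slope: d = 5, Demand slope: b = 4
Buyer's price increase = d * tax / (b + d)
= 5 * 5 / (4 + 5)
= 25 / 9 = 25/9

25/9


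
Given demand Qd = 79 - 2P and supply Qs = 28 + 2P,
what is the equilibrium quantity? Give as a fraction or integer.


First find equilibrium price:
79 - 2P = 28 + 2P
P* = 51/4 = 51/4
Then substitute into demand:
Q* = 79 - 2 * 51/4 = 107/2

107/2


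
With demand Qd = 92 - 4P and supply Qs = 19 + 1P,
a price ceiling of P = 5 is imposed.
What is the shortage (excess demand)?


At P = 5:
Qd = 92 - 4*5 = 72
Qs = 19 + 1*5 = 24
Shortage = Qd - Qs = 72 - 24 = 48

48


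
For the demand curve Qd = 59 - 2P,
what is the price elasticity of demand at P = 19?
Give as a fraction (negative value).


dQ/dP = -2
At P = 19: Q = 59 - 2*19 = 21
E = (dQ/dP)(P/Q) = (-2)(19/21) = -38/21

-38/21


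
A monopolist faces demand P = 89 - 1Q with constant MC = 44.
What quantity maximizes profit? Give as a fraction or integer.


TR = P*Q = (89 - 1Q)Q = 89Q - 1Q^2
MR = dTR/dQ = 89 - 2Q
Set MR = MC:
89 - 2Q = 44
45 = 2Q
Q* = 45/2 = 45/2

45/2


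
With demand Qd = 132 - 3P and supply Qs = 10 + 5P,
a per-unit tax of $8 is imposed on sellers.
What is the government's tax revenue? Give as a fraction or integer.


With tax on sellers, new supply: Qs' = 10 + 5(P - 8)
= 5P - 30
New equilibrium quantity:
Q_new = 285/4
Tax revenue = tax * Q_new = 8 * 285/4 = 570

570


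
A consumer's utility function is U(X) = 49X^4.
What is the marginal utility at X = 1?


MU = dU/dX = 49*4*X^(4-1)
MU = 196*X^3
At X = 1:
MU = 196 * 1^3
MU = 196 * 1 = 196

196


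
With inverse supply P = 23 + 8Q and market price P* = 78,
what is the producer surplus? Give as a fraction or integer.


Minimum supply price (at Q=0): P_min = 23
Quantity supplied at P* = 78:
Q* = (78 - 23)/8 = 55/8
PS = (1/2) * Q* * (P* - P_min)
PS = (1/2) * 55/8 * (78 - 23)
PS = (1/2) * 55/8 * 55 = 3025/16

3025/16


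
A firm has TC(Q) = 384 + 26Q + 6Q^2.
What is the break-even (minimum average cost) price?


AC(Q) = 384/Q + 26 + 6Q
To minimize: dAC/dQ = -384/Q^2 + 6 = 0
Q^2 = 384/6 = 64
Q* = 8
Min AC = 384/8 + 26 + 6*8
Min AC = 48 + 26 + 48 = 122

122


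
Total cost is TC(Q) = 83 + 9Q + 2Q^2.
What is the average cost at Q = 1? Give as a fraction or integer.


TC(1) = 83 + 9*1 + 2*1^2
TC(1) = 83 + 9 + 2 = 94
AC = TC/Q = 94/1 = 94

94


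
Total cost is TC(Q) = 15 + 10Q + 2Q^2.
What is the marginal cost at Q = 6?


MC = dTC/dQ = 10 + 2*2*Q
At Q = 6:
MC = 10 + 4*6
MC = 10 + 24 = 34

34


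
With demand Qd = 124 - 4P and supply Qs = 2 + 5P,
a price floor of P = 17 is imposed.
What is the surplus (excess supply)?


At P = 17:
Qd = 124 - 4*17 = 56
Qs = 2 + 5*17 = 87
Surplus = Qs - Qd = 87 - 56 = 31

31


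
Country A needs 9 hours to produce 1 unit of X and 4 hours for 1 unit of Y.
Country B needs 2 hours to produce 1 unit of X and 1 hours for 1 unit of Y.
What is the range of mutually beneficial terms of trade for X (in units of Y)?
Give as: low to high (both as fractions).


Opportunity cost of X for Country A = hours_X / hours_Y = 9/4 = 9/4 units of Y
Opportunity cost of X for Country B = hours_X / hours_Y = 2/1 = 2 units of Y
Terms of trade must be between the two opportunity costs.
Range: 2 to 9/4

2 to 9/4


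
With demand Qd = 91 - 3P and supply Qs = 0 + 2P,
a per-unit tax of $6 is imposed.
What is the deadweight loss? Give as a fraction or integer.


Pre-tax equilibrium quantity: Q* = 182/5
Post-tax equilibrium quantity: Q_tax = 146/5
Reduction in quantity: Q* - Q_tax = 36/5
DWL = (1/2) * tax * (Q* - Q_tax)
DWL = (1/2) * 6 * 36/5 = 108/5

108/5


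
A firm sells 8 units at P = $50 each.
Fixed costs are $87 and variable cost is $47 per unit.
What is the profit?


Total Revenue = P * Q = 50 * 8 = $400
Total Cost = FC + VC*Q = 87 + 47*8 = $463
Profit = TR - TC = 400 - 463 = $-63

$-63


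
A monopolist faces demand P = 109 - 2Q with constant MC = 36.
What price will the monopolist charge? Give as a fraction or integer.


MR = 109 - 4Q
Set MR = MC: 109 - 4Q = 36
Q* = 73/4
Substitute into demand:
P* = 109 - 2*73/4 = 145/2

145/2


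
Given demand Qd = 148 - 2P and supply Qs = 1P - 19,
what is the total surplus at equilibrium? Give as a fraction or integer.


Find equilibrium: 148 - 2P = 1P - 19
148 + 19 = 3P
P* = 167/3 = 167/3
Q* = 1*167/3 - 19 = 110/3
Inverse demand: P = 74 - Q/2, so P_max = 74
Inverse supply: P = 19 + Q/1, so P_min = 19
CS = (1/2) * 110/3 * (74 - 167/3) = 3025/9
PS = (1/2) * 110/3 * (167/3 - 19) = 6050/9
TS = CS + PS = 3025/9 + 6050/9 = 3025/3

3025/3


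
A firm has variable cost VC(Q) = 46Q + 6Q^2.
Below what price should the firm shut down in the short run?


AVC(Q) = VC(Q)/Q = 46 + 6Q
AVC is increasing in Q, so minimum AVC is at Q -> 0+.
Min AVC = 46
The firm should shut down if P < 46.

46


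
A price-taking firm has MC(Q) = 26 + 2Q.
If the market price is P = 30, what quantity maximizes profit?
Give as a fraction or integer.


In perfect competition, profit is maximized where P = MC.
30 = 26 + 2Q
4 = 2Q
Q* = 4/2 = 2

2


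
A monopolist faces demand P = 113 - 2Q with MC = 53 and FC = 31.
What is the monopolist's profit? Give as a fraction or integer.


MR = MC: 113 - 4Q = 53
Q* = 15
P* = 113 - 2*15 = 83
Profit = (P* - MC)*Q* - FC
= (83 - 53)*15 - 31
= 30*15 - 31
= 450 - 31 = 419

419


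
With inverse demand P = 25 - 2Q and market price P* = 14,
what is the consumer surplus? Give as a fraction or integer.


Maximum willingness to pay (at Q=0): P_max = 25
Quantity demanded at P* = 14:
Q* = (25 - 14)/2 = 11/2
CS = (1/2) * Q* * (P_max - P*)
CS = (1/2) * 11/2 * (25 - 14)
CS = (1/2) * 11/2 * 11 = 121/4

121/4


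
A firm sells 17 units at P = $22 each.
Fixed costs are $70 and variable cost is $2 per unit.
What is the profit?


Total Revenue = P * Q = 22 * 17 = $374
Total Cost = FC + VC*Q = 70 + 2*17 = $104
Profit = TR - TC = 374 - 104 = $270

$270


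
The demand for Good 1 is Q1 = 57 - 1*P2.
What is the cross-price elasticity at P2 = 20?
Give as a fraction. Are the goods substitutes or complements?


dQ1/dP2 = -1
At P2 = 20: Q1 = 57 - 1*20 = 37
Exy = (dQ1/dP2)(P2/Q1) = -1 * 20 / 37 = -20/37
Since Exy < 0, the goods are complements.

-20/37 (complements)


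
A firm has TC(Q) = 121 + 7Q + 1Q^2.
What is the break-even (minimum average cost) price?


AC(Q) = 121/Q + 7 + 1Q
To minimize: dAC/dQ = -121/Q^2 + 1 = 0
Q^2 = 121/1 = 121
Q* = 11
Min AC = 121/11 + 7 + 1*11
Min AC = 11 + 7 + 11 = 29

29


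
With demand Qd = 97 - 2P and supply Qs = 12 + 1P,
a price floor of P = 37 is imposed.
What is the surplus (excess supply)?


At P = 37:
Qd = 97 - 2*37 = 23
Qs = 12 + 1*37 = 49
Surplus = Qs - Qd = 49 - 23 = 26

26


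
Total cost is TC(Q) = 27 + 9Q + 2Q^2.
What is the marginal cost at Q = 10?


MC = dTC/dQ = 9 + 2*2*Q
At Q = 10:
MC = 9 + 4*10
MC = 9 + 40 = 49

49


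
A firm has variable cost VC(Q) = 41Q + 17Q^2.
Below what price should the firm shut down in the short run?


AVC(Q) = VC(Q)/Q = 41 + 17Q
AVC is increasing in Q, so minimum AVC is at Q -> 0+.
Min AVC = 41
The firm should shut down if P < 41.

41


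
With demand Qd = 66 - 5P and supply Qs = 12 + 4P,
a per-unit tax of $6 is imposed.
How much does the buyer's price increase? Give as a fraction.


With a per-unit tax, the buyer's price increase depends on relative slopes.
Supply slope: d = 4, Demand slope: b = 5
Buyer's price increase = d * tax / (b + d)
= 4 * 6 / (5 + 4)
= 24 / 9 = 8/3

8/3


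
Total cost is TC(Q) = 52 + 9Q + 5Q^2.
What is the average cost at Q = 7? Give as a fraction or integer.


TC(7) = 52 + 9*7 + 5*7^2
TC(7) = 52 + 63 + 245 = 360
AC = TC/Q = 360/7 = 360/7

360/7


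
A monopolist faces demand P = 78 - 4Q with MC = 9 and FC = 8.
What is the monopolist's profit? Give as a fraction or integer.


MR = MC: 78 - 8Q = 9
Q* = 69/8
P* = 78 - 4*69/8 = 87/2
Profit = (P* - MC)*Q* - FC
= (87/2 - 9)*69/8 - 8
= 69/2*69/8 - 8
= 4761/16 - 8 = 4633/16

4633/16


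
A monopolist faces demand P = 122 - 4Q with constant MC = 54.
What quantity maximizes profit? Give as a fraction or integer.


TR = P*Q = (122 - 4Q)Q = 122Q - 4Q^2
MR = dTR/dQ = 122 - 8Q
Set MR = MC:
122 - 8Q = 54
68 = 8Q
Q* = 68/8 = 17/2

17/2


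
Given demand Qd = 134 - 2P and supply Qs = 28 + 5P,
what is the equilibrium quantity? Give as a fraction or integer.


First find equilibrium price:
134 - 2P = 28 + 5P
P* = 106/7 = 106/7
Then substitute into demand:
Q* = 134 - 2 * 106/7 = 726/7

726/7


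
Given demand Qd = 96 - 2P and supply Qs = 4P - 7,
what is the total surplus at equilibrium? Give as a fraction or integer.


Find equilibrium: 96 - 2P = 4P - 7
96 + 7 = 6P
P* = 103/6 = 103/6
Q* = 4*103/6 - 7 = 185/3
Inverse demand: P = 48 - Q/2, so P_max = 48
Inverse supply: P = 7/4 + Q/4, so P_min = 7/4
CS = (1/2) * 185/3 * (48 - 103/6) = 34225/36
PS = (1/2) * 185/3 * (103/6 - 7/4) = 34225/72
TS = CS + PS = 34225/36 + 34225/72 = 34225/24

34225/24


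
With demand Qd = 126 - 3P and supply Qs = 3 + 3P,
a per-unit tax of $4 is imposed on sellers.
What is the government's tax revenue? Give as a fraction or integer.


With tax on sellers, new supply: Qs' = 3 + 3(P - 4)
= 3P - 9
New equilibrium quantity:
Q_new = 117/2
Tax revenue = tax * Q_new = 4 * 117/2 = 234

234


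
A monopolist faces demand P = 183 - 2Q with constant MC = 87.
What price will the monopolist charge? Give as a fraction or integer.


MR = 183 - 4Q
Set MR = MC: 183 - 4Q = 87
Q* = 24
Substitute into demand:
P* = 183 - 2*24 = 135

135


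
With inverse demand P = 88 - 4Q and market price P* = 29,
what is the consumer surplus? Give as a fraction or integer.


Maximum willingness to pay (at Q=0): P_max = 88
Quantity demanded at P* = 29:
Q* = (88 - 29)/4 = 59/4
CS = (1/2) * Q* * (P_max - P*)
CS = (1/2) * 59/4 * (88 - 29)
CS = (1/2) * 59/4 * 59 = 3481/8

3481/8


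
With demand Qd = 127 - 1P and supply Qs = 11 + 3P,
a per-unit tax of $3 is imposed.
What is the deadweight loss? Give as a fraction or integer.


Pre-tax equilibrium quantity: Q* = 98
Post-tax equilibrium quantity: Q_tax = 383/4
Reduction in quantity: Q* - Q_tax = 9/4
DWL = (1/2) * tax * (Q* - Q_tax)
DWL = (1/2) * 3 * 9/4 = 27/8

27/8


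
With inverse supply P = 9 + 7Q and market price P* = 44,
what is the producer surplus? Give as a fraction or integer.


Minimum supply price (at Q=0): P_min = 9
Quantity supplied at P* = 44:
Q* = (44 - 9)/7 = 5
PS = (1/2) * Q* * (P* - P_min)
PS = (1/2) * 5 * (44 - 9)
PS = (1/2) * 5 * 35 = 175/2

175/2


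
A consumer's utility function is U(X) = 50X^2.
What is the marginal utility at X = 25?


MU = dU/dX = 50*2*X^(2-1)
MU = 100*X^1
At X = 25:
MU = 100 * 25^1
MU = 100 * 25 = 2500

2500


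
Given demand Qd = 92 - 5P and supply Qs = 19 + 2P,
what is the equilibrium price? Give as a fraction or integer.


At equilibrium, Qd = Qs.
92 - 5P = 19 + 2P
92 - 19 = 5P + 2P
73 = 7P
P* = 73/7 = 73/7

73/7


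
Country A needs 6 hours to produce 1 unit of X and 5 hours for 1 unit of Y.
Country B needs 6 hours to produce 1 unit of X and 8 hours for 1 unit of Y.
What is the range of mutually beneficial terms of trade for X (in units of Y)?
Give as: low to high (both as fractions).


Opportunity cost of X for Country A = hours_X / hours_Y = 6/5 = 6/5 units of Y
Opportunity cost of X for Country B = hours_X / hours_Y = 6/8 = 3/4 units of Y
Terms of trade must be between the two opportunity costs.
Range: 3/4 to 6/5

3/4 to 6/5


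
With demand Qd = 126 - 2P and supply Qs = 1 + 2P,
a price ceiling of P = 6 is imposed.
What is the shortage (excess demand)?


At P = 6:
Qd = 126 - 2*6 = 114
Qs = 1 + 2*6 = 13
Shortage = Qd - Qs = 114 - 13 = 101

101


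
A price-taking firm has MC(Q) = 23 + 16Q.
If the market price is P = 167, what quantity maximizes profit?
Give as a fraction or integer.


In perfect competition, profit is maximized where P = MC.
167 = 23 + 16Q
144 = 16Q
Q* = 144/16 = 9

9


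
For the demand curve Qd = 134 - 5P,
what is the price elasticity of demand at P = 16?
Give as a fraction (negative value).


dQ/dP = -5
At P = 16: Q = 134 - 5*16 = 54
E = (dQ/dP)(P/Q) = (-5)(16/54) = -40/27

-40/27


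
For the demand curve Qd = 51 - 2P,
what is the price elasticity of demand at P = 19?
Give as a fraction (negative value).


dQ/dP = -2
At P = 19: Q = 51 - 2*19 = 13
E = (dQ/dP)(P/Q) = (-2)(19/13) = -38/13

-38/13


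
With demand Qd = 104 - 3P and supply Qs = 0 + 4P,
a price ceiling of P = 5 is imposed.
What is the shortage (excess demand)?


At P = 5:
Qd = 104 - 3*5 = 89
Qs = 0 + 4*5 = 20
Shortage = Qd - Qs = 89 - 20 = 69

69


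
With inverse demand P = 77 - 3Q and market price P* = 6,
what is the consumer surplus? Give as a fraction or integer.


Maximum willingness to pay (at Q=0): P_max = 77
Quantity demanded at P* = 6:
Q* = (77 - 6)/3 = 71/3
CS = (1/2) * Q* * (P_max - P*)
CS = (1/2) * 71/3 * (77 - 6)
CS = (1/2) * 71/3 * 71 = 5041/6

5041/6


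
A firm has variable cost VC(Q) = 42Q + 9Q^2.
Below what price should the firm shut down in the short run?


AVC(Q) = VC(Q)/Q = 42 + 9Q
AVC is increasing in Q, so minimum AVC is at Q -> 0+.
Min AVC = 42
The firm should shut down if P < 42.

42


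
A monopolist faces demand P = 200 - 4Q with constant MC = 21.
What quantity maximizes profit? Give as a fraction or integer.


TR = P*Q = (200 - 4Q)Q = 200Q - 4Q^2
MR = dTR/dQ = 200 - 8Q
Set MR = MC:
200 - 8Q = 21
179 = 8Q
Q* = 179/8 = 179/8

179/8


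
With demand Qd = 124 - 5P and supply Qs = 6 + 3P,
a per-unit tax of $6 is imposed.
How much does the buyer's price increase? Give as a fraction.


With a per-unit tax, the buyer's price increase depends on relative slopes.
Supply slope: d = 3, Demand slope: b = 5
Buyer's price increase = d * tax / (b + d)
= 3 * 6 / (5 + 3)
= 18 / 8 = 9/4

9/4


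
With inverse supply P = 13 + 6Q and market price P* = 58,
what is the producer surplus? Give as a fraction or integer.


Minimum supply price (at Q=0): P_min = 13
Quantity supplied at P* = 58:
Q* = (58 - 13)/6 = 15/2
PS = (1/2) * Q* * (P* - P_min)
PS = (1/2) * 15/2 * (58 - 13)
PS = (1/2) * 15/2 * 45 = 675/4

675/4


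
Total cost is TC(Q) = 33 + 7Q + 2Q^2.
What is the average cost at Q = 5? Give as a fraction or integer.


TC(5) = 33 + 7*5 + 2*5^2
TC(5) = 33 + 35 + 50 = 118
AC = TC/Q = 118/5 = 118/5

118/5


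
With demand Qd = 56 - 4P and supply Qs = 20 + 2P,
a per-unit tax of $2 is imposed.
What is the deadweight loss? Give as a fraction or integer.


Pre-tax equilibrium quantity: Q* = 32
Post-tax equilibrium quantity: Q_tax = 88/3
Reduction in quantity: Q* - Q_tax = 8/3
DWL = (1/2) * tax * (Q* - Q_tax)
DWL = (1/2) * 2 * 8/3 = 8/3

8/3


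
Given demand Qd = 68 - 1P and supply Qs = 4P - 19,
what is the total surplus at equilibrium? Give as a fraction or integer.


Find equilibrium: 68 - 1P = 4P - 19
68 + 19 = 5P
P* = 87/5 = 87/5
Q* = 4*87/5 - 19 = 253/5
Inverse demand: P = 68 - Q/1, so P_max = 68
Inverse supply: P = 19/4 + Q/4, so P_min = 19/4
CS = (1/2) * 253/5 * (68 - 87/5) = 64009/50
PS = (1/2) * 253/5 * (87/5 - 19/4) = 64009/200
TS = CS + PS = 64009/50 + 64009/200 = 64009/40

64009/40


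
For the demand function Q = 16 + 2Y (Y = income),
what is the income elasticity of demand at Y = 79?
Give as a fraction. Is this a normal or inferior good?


dQ/dY = 2
At Y = 79: Q = 16 + 2*79 = 174
Ey = (dQ/dY)(Y/Q) = 2 * 79 / 174 = 79/87
Since Ey > 0, this is a normal good.

79/87 (normal good)


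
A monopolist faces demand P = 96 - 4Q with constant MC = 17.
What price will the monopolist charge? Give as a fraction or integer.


MR = 96 - 8Q
Set MR = MC: 96 - 8Q = 17
Q* = 79/8
Substitute into demand:
P* = 96 - 4*79/8 = 113/2

113/2


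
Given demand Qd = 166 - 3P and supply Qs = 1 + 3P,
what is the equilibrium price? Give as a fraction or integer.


At equilibrium, Qd = Qs.
166 - 3P = 1 + 3P
166 - 1 = 3P + 3P
165 = 6P
P* = 165/6 = 55/2

55/2


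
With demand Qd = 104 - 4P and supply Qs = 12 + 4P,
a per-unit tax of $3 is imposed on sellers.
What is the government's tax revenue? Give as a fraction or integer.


With tax on sellers, new supply: Qs' = 12 + 4(P - 3)
= 0 + 4P
New equilibrium quantity:
Q_new = 52
Tax revenue = tax * Q_new = 3 * 52 = 156

156


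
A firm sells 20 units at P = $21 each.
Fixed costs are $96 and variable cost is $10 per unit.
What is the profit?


Total Revenue = P * Q = 21 * 20 = $420
Total Cost = FC + VC*Q = 96 + 10*20 = $296
Profit = TR - TC = 420 - 296 = $124

$124


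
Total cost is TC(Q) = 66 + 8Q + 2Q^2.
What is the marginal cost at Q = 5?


MC = dTC/dQ = 8 + 2*2*Q
At Q = 5:
MC = 8 + 4*5
MC = 8 + 20 = 28

28


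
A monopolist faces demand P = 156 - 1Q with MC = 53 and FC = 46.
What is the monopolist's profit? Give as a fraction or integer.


MR = MC: 156 - 2Q = 53
Q* = 103/2
P* = 156 - 1*103/2 = 209/2
Profit = (P* - MC)*Q* - FC
= (209/2 - 53)*103/2 - 46
= 103/2*103/2 - 46
= 10609/4 - 46 = 10425/4

10425/4


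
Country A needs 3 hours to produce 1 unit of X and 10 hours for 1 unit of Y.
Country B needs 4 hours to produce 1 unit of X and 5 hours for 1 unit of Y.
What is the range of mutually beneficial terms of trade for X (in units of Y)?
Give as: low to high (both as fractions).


Opportunity cost of X for Country A = hours_X / hours_Y = 3/10 = 3/10 units of Y
Opportunity cost of X for Country B = hours_X / hours_Y = 4/5 = 4/5 units of Y
Terms of trade must be between the two opportunity costs.
Range: 3/10 to 4/5

3/10 to 4/5
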